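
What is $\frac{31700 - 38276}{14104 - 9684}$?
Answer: $- \frac{1644}{1105} \approx -1.4878$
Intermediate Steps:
$\frac{31700 - 38276}{14104 - 9684} = - \frac{6576}{14104 - 9684} = - \frac{6576}{4420} = \left(-6576\right) \frac{1}{4420} = - \frac{1644}{1105}$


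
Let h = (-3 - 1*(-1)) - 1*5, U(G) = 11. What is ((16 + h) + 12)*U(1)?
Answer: 231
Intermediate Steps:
h = -7 (h = (-3 + 1) - 5 = -2 - 5 = -7)
((16 + h) + 12)*U(1) = ((16 - 7) + 12)*11 = (9 + 12)*11 = 21*11 = 231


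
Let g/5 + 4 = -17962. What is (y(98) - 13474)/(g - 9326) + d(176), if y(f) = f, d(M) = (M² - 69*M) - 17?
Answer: 466408379/24789 ≈ 18815.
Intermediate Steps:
g = -89830 (g = -20 + 5*(-17962) = -20 - 89810 = -89830)
d(M) = -17 + M² - 69*M
(y(98) - 13474)/(g - 9326) + d(176) = (98 - 13474)/(-89830 - 9326) + (-17 + 176² - 69*176) = -13376/(-99156) + (-17 + 30976 - 12144) = -13376*(-1/99156) + 18815 = 3344/24789 + 18815 = 466408379/24789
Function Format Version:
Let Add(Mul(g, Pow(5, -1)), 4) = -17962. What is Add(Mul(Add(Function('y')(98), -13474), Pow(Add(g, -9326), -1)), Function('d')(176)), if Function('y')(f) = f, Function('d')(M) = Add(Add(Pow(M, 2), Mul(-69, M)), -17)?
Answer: Rational(466408379, 24789) ≈ 18815.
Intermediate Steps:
g = -89830 (g = Add(-20, Mul(5, -17962)) = Add(-20, -89810) = -89830)
Function('d')(M) = Add(-17, Pow(M, 2), Mul(-69, M))
Add(Mul(Add(Function('y')(98), -13474), Pow(Add(g, -9326), -1)), Function('d')(176)) = Add(Mul(Add(98, -13474), Pow(Add(-89830, -9326), -1)), Add(-17, Pow(176, 2), Mul(-69, 176))) = Add(Mul(-13376, Pow(-99156, -1)), Add(-17, 30976, -12144)) = Add(Mul(-13376, Rational(-1, 99156)), 18815) = Add(Rational(3344, 24789), 18815) = Rational(466408379, 24789)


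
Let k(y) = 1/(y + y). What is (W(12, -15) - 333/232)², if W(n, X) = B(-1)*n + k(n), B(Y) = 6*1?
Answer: 603734041/121104 ≈ 4985.3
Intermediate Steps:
B(Y) = 6
k(y) = 1/(2*y)
W(n, X) = 1/(2*n) + 6*n (W(n, X) = 6*n + 1/(2*n) = 1/(2*n) + 6*n)
(W(12, -15) - 333/232)² = (((½)/12 + 6*12) - 333/232)² = (((½)*(1/12) + 72) - 333*1/232)² = ((1/24 + 72) - 333/232)² = (1729/24 - 333/232)² = (24571/348)² = 603734041/121104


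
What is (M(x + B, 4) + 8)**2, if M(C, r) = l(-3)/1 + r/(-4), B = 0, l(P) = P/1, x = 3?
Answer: 16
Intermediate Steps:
l(P) = P (l(P) = P*1 = P)
M(C, r) = -3 - r/4 (M(C, r) = -3/1 + r/(-4) = -3*1 + r*(-1/4) = -3 - r/4)
(M(x + B, 4) + 8)**2 = ((-3 - 1/4*4) + 8)**2 = ((-3 - 1) + 8)**2 = (-4 + 8)**2 = 4**2 = 16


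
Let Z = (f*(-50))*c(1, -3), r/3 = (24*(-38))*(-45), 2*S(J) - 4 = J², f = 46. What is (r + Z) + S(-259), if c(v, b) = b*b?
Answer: 271925/2 ≈ 1.3596e+5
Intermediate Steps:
S(J) = 2 + J²/2
r = 123120 (r = 3*((24*(-38))*(-45)) = 3*(-912*(-45)) = 3*41040 = 123120)
c(v, b) = b²
Z = -20700 (Z = (46*(-50))*(-3)² = -2300*9 = -20700)
(r + Z) + S(-259) = (123120 - 20700) + (2 + (½)*(-259)²) = 102420 + (2 + (½)*67081) = 102420 + (2 + 67081/2) = 102420 + 67085/2 = 271925/2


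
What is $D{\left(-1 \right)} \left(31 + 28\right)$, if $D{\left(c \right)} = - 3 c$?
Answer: $177$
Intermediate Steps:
$D{\left(-1 \right)} \left(31 + 28\right) = \left(-3\right) \left(-1\right) \left(31 + 28\right) = 3 \cdot 59 = 177$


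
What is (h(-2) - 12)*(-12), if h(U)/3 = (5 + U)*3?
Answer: -180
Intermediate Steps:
h(U) = 45 + 9*U (h(U) = 3*((5 + U)*3) = 3*(15 + 3*U) = 45 + 9*U)
(h(-2) - 12)*(-12) = ((45 + 9*(-2)) - 12)*(-12) = ((45 - 18) - 12)*(-12) = (27 - 12)*(-12) = 15*(-12) = -180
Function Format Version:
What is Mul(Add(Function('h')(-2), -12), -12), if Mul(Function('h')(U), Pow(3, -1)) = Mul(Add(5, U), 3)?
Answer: -180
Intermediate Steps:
Function('h')(U) = Add(45, Mul(9, U)) (Function('h')(U) = Mul(3, Mul(Add(5, U), 3)) = Mul(3, Add(15, Mul(3, U))) = Add(45, Mul(9, U)))
Mul(Add(Function('h')(-2), -12), -12) = Mul(Add(Add(45, Mul(9, -2)), -12), -12) = Mul(Add(Add(45, -18), -12), -12) = Mul(Add(27, -12), -12) = Mul(15, -12) = -180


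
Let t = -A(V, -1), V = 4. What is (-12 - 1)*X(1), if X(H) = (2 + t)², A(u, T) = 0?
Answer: -52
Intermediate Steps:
t = 0 (t = -1*0 = 0)
X(H) = 4 (X(H) = (2 + 0)² = 2² = 4)
(-12 - 1)*X(1) = (-12 - 1)*4 = -13*4 = -52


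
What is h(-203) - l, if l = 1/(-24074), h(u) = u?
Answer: -4887021/24074 ≈ -203.00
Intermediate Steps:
l = -1/24074 ≈ -4.1539e-5
h(-203) - l = -203 - 1*(-1/24074) = -203 + 1/24074 = -4887021/24074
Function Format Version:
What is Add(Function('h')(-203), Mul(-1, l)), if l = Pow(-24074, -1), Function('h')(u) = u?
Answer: Rational(-4887021, 24074) ≈ -203.00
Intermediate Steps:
l = Rational(-1, 24074) ≈ -4.1539e-5
Add(Function('h')(-203), Mul(-1, l)) = Add(-203, Mul(-1, Rational(-1, 24074))) = Add(-203, Rational(1, 24074)) = Rational(-4887021, 24074)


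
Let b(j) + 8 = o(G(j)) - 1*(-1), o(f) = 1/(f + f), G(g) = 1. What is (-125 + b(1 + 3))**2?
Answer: 69169/4 ≈ 17292.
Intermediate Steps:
o(f) = 1/(2*f)
b(j) = -13/2 (b(j) = -8 + ((1/2)/1 - 1*(-1)) = -8 + ((1/2)*1 + 1) = -8 + (1/2 + 1) = -8 + 3/2 = -13/2)
(-125 + b(1 + 3))**2 = (-125 - 13/2)**2 = (-263/2)**2 = 69169/4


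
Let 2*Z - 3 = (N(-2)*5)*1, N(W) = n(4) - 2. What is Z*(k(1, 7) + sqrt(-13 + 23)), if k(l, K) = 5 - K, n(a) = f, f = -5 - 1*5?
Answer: 57 - 57*sqrt(10)/2 ≈ -33.125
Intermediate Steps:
f = -10 (f = -5 - 5 = -10)
n(a) = -10
N(W) = -12 (N(W) = -10 - 2 = -12)
Z = -57/2 (Z = 3/2 + (-12*5*1)/2 = 3/2 + (-60*1)/2 = 3/2 + (1/2)*(-60) = 3/2 - 30 = -57/2 ≈ -28.500)
Z*(k(1, 7) + sqrt(-13 + 23)) = -57*((5 - 1*7) + sqrt(-13 + 23))/2 = -57*((5 - 7) + sqrt(10))/2 = -57*(-2 + sqrt(10))/2 = 57 - 57*sqrt(10)/2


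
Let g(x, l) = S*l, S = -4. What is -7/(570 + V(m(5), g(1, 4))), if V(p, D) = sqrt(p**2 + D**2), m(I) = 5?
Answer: -3990/324619 + 7*sqrt(281)/324619 ≈ -0.011930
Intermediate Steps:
g(x, l) = -4*l
V(p, D) = sqrt(D**2 + p**2)
-7/(570 + V(m(5), g(1, 4))) = -7/(570 + sqrt((-4*4)**2 + 5**2)) = -7/(570 + sqrt((-16)**2 + 25)) = -7/(570 + sqrt(256 + 25)) = -7/(570 + sqrt(281))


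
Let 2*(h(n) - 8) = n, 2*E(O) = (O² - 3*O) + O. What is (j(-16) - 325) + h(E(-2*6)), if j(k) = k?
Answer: -291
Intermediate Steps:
E(O) = O²/2 - O (E(O) = ((O² - 3*O) + O)/2 = (O² - 2*O)/2 = O²/2 - O)
h(n) = 8 + n/2
(j(-16) - 325) + h(E(-2*6)) = (-16 - 325) + (8 + ((-2*6)*(-2 - 2*6)/2)/2) = -341 + (8 + ((½)*(-12)*(-2 - 12))/2) = -341 + (8 + ((½)*(-12)*(-14))/2) = -341 + (8 + (½)*84) = -341 + (8 + 42) = -341 + 50 = -291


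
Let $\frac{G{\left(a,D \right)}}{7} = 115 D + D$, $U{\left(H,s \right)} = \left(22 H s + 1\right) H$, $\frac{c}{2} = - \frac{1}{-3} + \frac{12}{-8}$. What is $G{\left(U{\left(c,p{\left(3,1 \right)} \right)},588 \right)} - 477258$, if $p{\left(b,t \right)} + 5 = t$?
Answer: $198$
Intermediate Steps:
$p{\left(b,t \right)} = -5 + t$
$c = - \frac{7}{3}$ ($c = 2 \left(- \frac{1}{-3} + \frac{12}{-8}\right) = 2 \left(\left(-1\right) \left(- \frac{1}{3}\right) + 12 \left(- \frac{1}{8}\right)\right) = 2 \left(\frac{1}{3} - \frac{3}{2}\right) = 2 \left(- \frac{7}{6}\right) = - \frac{7}{3} \approx -2.3333$)
$U{\left(H,s \right)} = H \left(1 + 22 H s\right)$ ($U{\left(H,s \right)} = \left(22 H s + 1\right) H = \left(1 + 22 H s\right) H = H \left(1 + 22 H s\right)$)
$G{\left(a,D \right)} = 812 D$ ($G{\left(a,D \right)} = 7 \left(115 D + D\right) = 7 \cdot 116 D = 812 D$)
$G{\left(U{\left(c,p{\left(3,1 \right)} \right)},588 \right)} - 477258 = 812 \cdot 588 - 477258 = 477456 - 477258 = 198$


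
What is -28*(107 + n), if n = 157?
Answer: -7392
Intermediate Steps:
-28*(107 + n) = -28*(107 + 157) = -28*264 = -7392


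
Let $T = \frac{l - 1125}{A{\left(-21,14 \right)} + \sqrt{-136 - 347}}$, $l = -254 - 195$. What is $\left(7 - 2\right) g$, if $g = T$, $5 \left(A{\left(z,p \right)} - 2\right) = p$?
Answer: $- \frac{314800}{4217} + \frac{196750 i \sqrt{483}}{12651} \approx -74.65 + 341.79 i$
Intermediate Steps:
$l = -449$ ($l = -254 - 195 = -449$)
$A{\left(z,p \right)} = 2 + \frac{p}{5}$
$T = - \frac{1574}{\frac{24}{5} + i \sqrt{483}}$ ($T = \frac{-449 - 1125}{\left(2 + \frac{1}{5} \cdot 14\right) + \sqrt{-136 - 347}} = - \frac{1574}{\left(2 + \frac{14}{5}\right) + \sqrt{-483}} = - \frac{1574}{\frac{24}{5} + i \sqrt{483}} \approx -14.93 + 68.359 i$)
$g = - \frac{62960}{4217} + \frac{39350 i \sqrt{483}}{12651} \approx -14.93 + 68.359 i$
$\left(7 - 2\right) g = \left(7 - 2\right) \left(- \frac{62960}{4217} + \frac{39350 i \sqrt{483}}{12651}\right) = 5 \left(- \frac{62960}{4217} + \frac{39350 i \sqrt{483}}{12651}\right) = - \frac{314800}{4217} + \frac{196750 i \sqrt{483}}{12651}$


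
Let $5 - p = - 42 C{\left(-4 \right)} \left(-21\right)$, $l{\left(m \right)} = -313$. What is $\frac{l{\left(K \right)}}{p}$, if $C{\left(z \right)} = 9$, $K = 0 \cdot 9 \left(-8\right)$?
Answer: $\frac{313}{7933} \approx 0.039455$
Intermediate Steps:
$K = 0$ ($K = 0 \left(-8\right) = 0$)
$p = -7933$ ($p = 5 - \left(-42\right) 9 \left(-21\right) = 5 - \left(-378\right) \left(-21\right) = 5 - 7938 = -7933$)
$\frac{l{\left(K \right)}}{p} = - \frac{313}{-7933} = \left(-313\right) \left(- \frac{1}{7933}\right) = \frac{313}{7933}$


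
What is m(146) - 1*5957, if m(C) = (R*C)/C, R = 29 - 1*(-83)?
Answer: -5845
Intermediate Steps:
R = 112 (R = 29 + 83 = 112)
m(C) = 112 (m(C) = (112*C)/C = 112)
m(146) - 1*5957 = 112 - 1*5957 = 112 - 5957 = -5845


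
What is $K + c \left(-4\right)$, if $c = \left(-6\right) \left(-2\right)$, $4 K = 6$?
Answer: $- \frac{93}{2} \approx -46.5$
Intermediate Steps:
$K = \frac{3}{2}$ ($K = \frac{1}{4} \cdot 6 = \frac{3}{2} \approx 1.5$)
$c = 12$
$K + c \left(-4\right) = \frac{3}{2} + 12 \left(-4\right) = \frac{3}{2} - 48 = - \frac{93}{2}$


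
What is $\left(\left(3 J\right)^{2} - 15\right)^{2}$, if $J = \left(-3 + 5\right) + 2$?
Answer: $16641$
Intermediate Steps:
$J = 4$ ($J = 2 + 2 = 4$)
$\left(\left(3 J\right)^{2} - 15\right)^{2} = \left(\left(3 \cdot 4\right)^{2} - 15\right)^{2} = \left(12^{2} - 15\right)^{2} = \left(144 - 15\right)^{2} = 129^{2} = 16641$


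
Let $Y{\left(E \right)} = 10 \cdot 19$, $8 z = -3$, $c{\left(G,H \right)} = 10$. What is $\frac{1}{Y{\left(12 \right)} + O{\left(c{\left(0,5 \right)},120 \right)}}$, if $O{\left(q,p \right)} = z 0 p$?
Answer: $\frac{1}{190} \approx 0.0052632$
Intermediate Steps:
$z = - \frac{3}{8}$ ($z = \frac{1}{8} \left(-3\right) = - \frac{3}{8} \approx -0.375$)
$O{\left(q,p \right)} = 0$ ($O{\left(q,p \right)} = \left(- \frac{3}{8}\right) 0 p = 0 p = 0$)
$Y{\left(E \right)} = 190$
$\frac{1}{Y{\left(12 \right)} + O{\left(c{\left(0,5 \right)},120 \right)}} = \frac{1}{190 + 0} = \frac{1}{190}$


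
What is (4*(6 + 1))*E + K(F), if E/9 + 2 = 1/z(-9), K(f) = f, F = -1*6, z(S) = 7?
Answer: -474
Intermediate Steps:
F = -6
E = -117/7 (E = -18 + 9/7 = -117/7 ≈ -16.714)
(4*(6 + 1))*E + K(F) = (4*(6 + 1))*(-117/7) - 6 = (4*7)*(-117/7) - 6 = 28*(-117/7) - 6 = -468 - 6 = -474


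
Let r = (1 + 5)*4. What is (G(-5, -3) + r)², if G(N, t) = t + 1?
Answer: 484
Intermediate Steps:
G(N, t) = 1 + t
r = 24 (r = 6*4 = 24)
(G(-5, -3) + r)² = ((1 - 3) + 24)² = (-2 + 24)² = 22² = 484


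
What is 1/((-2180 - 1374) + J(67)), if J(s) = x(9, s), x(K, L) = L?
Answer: -1/3487 ≈ -0.00028678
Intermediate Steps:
J(s) = s
1/((-2180 - 1374) + J(67)) = 1/((-2180 - 1374) + 67) = 1/(-3554 + 67) = 1/(-3487) = -1/3487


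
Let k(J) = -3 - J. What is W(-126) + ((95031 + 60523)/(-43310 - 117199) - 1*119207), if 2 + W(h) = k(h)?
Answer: -19114530328/160509 ≈ -1.1909e+5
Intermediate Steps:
W(h) = -5 - h (W(h) = -2 + (-3 - h) = -5 - h)
W(-126) + ((95031 + 60523)/(-43310 - 117199) - 1*119207) = (-5 - 1*(-126)) + ((95031 + 60523)/(-43310 - 117199) - 1*119207) = (-5 + 126) + (155554/(-160509) - 119207) = 121 + (155554*(-1/160509) - 119207) = 121 + (-155554/160509 - 119207) = 121 - 19133951917/160509 = -19114530328/160509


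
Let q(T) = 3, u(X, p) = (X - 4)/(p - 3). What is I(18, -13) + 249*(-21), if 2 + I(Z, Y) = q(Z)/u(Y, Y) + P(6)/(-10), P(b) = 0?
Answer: -88879/17 ≈ -5228.2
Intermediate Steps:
u(X, p) = (-4 + X)/(-3 + p)
I(Z, Y) = -2 + 3*(-3 + Y)/(-4 + Y) (I(Z, Y) = -2 + (3/(((-4 + Y)/(-3 + Y))) + 0/(-10)) = -2 + (3*((-3 + Y)/(-4 + Y)) + 0*(-1/10)) = -2 + (3*(-3 + Y)/(-4 + Y) + 0) = -2 + 3*(-3 + Y)/(-4 + Y))
I(18, -13) + 249*(-21) = (-1 - 13)/(-4 - 13) + 249*(-21) = -14/(-17) - 5229 = -1/17*(-14) - 5229 = 14/17 - 5229 = -88879/17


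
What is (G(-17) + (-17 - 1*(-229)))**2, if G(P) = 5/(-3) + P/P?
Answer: 401956/9 ≈ 44662.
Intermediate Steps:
G(P) = -2/3 (G(P) = 5*(-1/3) + 1 = -5/3 + 1 = -2/3)
(G(-17) + (-17 - 1*(-229)))**2 = (-2/3 + (-17 - 1*(-229)))**2 = (-2/3 + (-17 + 229))**2 = (-2/3 + 212)**2 = (634/3)**2 = 401956/9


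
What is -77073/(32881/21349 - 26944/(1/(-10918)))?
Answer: -1645431477/6280333397489 ≈ -0.00026200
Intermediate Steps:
-77073/(32881/21349 - 26944/(1/(-10918))) = -77073/(32881*(1/21349) - 26944/(-1/10918)) = -77073/(32881/21349 - 26944*(-10918)) = -77073/(32881/21349 + 294174592) = -77073/6280333397489/21349 = -77073*21349/6280333397489 = -1645431477/6280333397489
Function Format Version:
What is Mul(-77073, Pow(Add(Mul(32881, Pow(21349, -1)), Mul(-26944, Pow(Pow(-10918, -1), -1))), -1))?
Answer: Rational(-1645431477, 6280333397489) ≈ -0.00026200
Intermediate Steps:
Mul(-77073, Pow(Add(Mul(32881, Pow(21349, -1)), Mul(-26944, Pow(Pow(-10918, -1), -1))), -1)) = Mul(-77073, Pow(Add(Mul(32881, Rational(1, 21349)), Mul(-26944, Pow(Rational(-1, 10918), -1))), -1)) = Mul(-77073, Pow(Add(Rational(32881, 21349), Mul(-26944, -10918)), -1)) = Mul(-77073, Pow(Add(Rational(32881, 21349), 294174592), -1)) = Mul(-77073, Pow(Rational(6280333397489, 21349), -1)) = Mul(-77073, Rational(21349, 6280333397489)) = Rational(-1645431477, 6280333397489)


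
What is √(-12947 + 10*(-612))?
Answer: I*√19067 ≈ 138.08*I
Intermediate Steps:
√(-12947 + 10*(-612)) = √(-12947 - 6120) = √(-19067) = I*√19067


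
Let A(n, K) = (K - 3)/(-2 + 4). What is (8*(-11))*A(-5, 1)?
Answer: 88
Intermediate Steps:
A(n, K) = -3/2 + K/2 (A(n, K) = (-3 + K)/2 = (-3 + K)*(½) = -3/2 + K/2)
(8*(-11))*A(-5, 1) = (8*(-11))*(-3/2 + (½)*1) = -88*(-3/2 + ½) = -88*(-1) = 88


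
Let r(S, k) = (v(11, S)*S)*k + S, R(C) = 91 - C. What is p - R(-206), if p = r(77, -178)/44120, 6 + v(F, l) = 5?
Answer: -13089857/44120 ≈ -296.69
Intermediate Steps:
v(F, l) = -1 (v(F, l) = -6 + 5 = -1)
r(S, k) = S - S*k (r(S, k) = (-S)*k + S = -S*k + S = S - S*k)
p = 13783/44120 (p = (77*(1 - 1*(-178)))/44120 = (77*(1 + 178))*(1/44120) = (77*179)*(1/44120) = 13783*(1/44120) = 13783/44120 ≈ 0.31240)
p - R(-206) = 13783/44120 - (91 - 1*(-206)) = 13783/44120 - (91 + 206) = 13783/44120 - 1*297 = 13783/44120 - 297 = -13089857/44120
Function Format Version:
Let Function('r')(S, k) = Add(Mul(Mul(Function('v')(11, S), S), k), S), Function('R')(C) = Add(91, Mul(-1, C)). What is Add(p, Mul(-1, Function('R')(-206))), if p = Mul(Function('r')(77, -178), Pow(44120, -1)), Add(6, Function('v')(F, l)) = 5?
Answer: Rational(-13089857, 44120) ≈ -296.69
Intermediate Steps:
Function('v')(F, l) = -1 (Function('v')(F, l) = Add(-6, 5) = -1)
Function('r')(S, k) = Add(S, Mul(-1, S, k)) (Function('r')(S, k) = Add(Mul(Mul(-1, S), k), S) = Add(Mul(-1, S, k), S) = Add(S, Mul(-1, S, k)))
p = Rational(13783, 44120) (p = Mul(Mul(77, Add(1, Mul(-1, -178))), Pow(44120, -1)) = Mul(Mul(77, Add(1, 178)), Rational(1, 44120)) = Mul(Mul(77, 179), Rational(1, 44120)) = Mul(13783, Rational(1, 44120)) = Rational(13783, 44120) ≈ 0.31240)
Add(p, Mul(-1, Function('R')(-206))) = Add(Rational(13783, 44120), Mul(-1, Add(91, Mul(-1, -206)))) = Add(Rational(13783, 44120), Mul(-1, Add(91, 206))) = Add(Rational(13783, 44120), Mul(-1, 297)) = Add(Rational(13783, 44120), -297) = Rational(-13089857, 44120)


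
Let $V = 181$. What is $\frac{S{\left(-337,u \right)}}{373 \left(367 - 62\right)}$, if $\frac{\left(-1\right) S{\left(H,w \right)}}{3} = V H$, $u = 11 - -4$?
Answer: $\frac{182991}{113765} \approx 1.6085$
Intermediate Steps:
$u = 15$ ($u = 11 + 4 = 15$)
$S{\left(H,w \right)} = - 543 H$ ($S{\left(H,w \right)} = - 3 \cdot 181 H = - 543 H$)
$\frac{S{\left(-337,u \right)}}{373 \left(367 - 62\right)} = \frac{\left(-543\right) \left(-337\right)}{373 \left(367 - 62\right)} = \frac{182991}{373 \cdot 305} = \frac{182991}{113765}$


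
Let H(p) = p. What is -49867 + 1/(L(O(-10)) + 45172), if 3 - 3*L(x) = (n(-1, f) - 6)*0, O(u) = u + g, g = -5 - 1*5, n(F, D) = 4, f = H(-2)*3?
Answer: -2252641990/45173 ≈ -49867.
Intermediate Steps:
f = -6 (f = -2*3 = -6)
g = -10 (g = -5 - 5 = -10)
O(u) = -10 + u (O(u) = u - 10 = -10 + u)
L(x) = 1 (L(x) = 1 - (4 - 6)*0/3 = 1 - (-2)*0/3 = 1 - 1/3*0 = 1 + 0 = 1)
-49867 + 1/(L(O(-10)) + 45172) = -49867 + 1/(1 + 45172) = -49867 + 1/45173 = -2252641990/45173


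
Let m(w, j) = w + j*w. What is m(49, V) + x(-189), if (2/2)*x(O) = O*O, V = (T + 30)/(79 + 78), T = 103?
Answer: 5622407/157 ≈ 35812.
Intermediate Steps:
V = 133/157 (V = (103 + 30)/(79 + 78) = 133/157 ≈ 0.84713)
x(O) = O² (x(O) = O*O = O²)
m(49, V) + x(-189) = 49*(1 + 133/157) + (-189)² = 49*(290/157) + 35721 = 14210/157 + 35721 = 5622407/157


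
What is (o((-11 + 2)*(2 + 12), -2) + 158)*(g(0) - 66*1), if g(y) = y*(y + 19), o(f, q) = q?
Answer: -10296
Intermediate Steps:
g(y) = y*(19 + y)
(o((-11 + 2)*(2 + 12), -2) + 158)*(g(0) - 66*1) = (-2 + 158)*(0*(19 + 0) - 66*1) = 156*(0*19 - 66) = 156*(0 - 66) = 156*(-66) = -10296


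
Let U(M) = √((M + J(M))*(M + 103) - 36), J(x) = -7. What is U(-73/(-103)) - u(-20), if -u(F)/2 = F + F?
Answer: -80 + 6*I*√202885/103 ≈ -80.0 + 26.238*I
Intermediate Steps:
u(F) = -4*F (u(F) = -2*(F + F) = -4*F)
U(M) = √(-36 + (-7 + M)*(103 + M)) (U(M) = √((M - 7)*(M + 103) - 36) = √((-7 + M)*(103 + M) - 36) = √(-36 + (-7 + M)*(103 + M)))
U(-73/(-103)) - u(-20) = √(-757 + (-73/(-103))² + 96*(-73/(-103))) - (-4)*(-20) = √(-757 + (-73*(-1/103))² + 96*(-73*(-1/103))) - 1*80 = √(-757 + (73/103)² + 96*(73/103)) - 80 = √(-757 + 5329/10609 + 7008/103) - 80 = √(-7303860/10609) - 80 = 6*I*√202885/103 - 80 = -80 + 6*I*√202885/103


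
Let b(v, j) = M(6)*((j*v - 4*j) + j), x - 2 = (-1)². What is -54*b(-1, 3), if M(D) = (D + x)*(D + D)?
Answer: 69984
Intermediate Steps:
x = 3 (x = 2 + (-1)² = 2 + 1 = 3)
M(D) = 2*D*(3 + D) (M(D) = (D + 3)*(D + D) = (3 + D)*(2*D) = 2*D*(3 + D))
b(v, j) = -324*j + 108*j*v (b(v, j) = (2*6*(3 + 6))*((j*v - 4*j) + j) = (2*6*9)*((-4*j + j*v) + j) = 108*(-3*j + j*v) = -324*j + 108*j*v)
-54*b(-1, 3) = -5832*3*(-3 - 1) = -5832*3*(-4) = -54*(-1296) = 69984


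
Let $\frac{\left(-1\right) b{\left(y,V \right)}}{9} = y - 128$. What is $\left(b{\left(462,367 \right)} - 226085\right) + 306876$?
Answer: $77785$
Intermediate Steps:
$b{\left(y,V \right)} = 1152 - 9 y$ ($b{\left(y,V \right)} = - 9 \left(y - 128\right) = - 9 \left(-128 + y\right) = 1152 - 9 y$)
$\left(b{\left(462,367 \right)} - 226085\right) + 306876 = \left(\left(1152 - 4158\right) - 226085\right) + 306876 = \left(-3006 - 226085\right) + 306876 = -229091 + 306876 = 77785$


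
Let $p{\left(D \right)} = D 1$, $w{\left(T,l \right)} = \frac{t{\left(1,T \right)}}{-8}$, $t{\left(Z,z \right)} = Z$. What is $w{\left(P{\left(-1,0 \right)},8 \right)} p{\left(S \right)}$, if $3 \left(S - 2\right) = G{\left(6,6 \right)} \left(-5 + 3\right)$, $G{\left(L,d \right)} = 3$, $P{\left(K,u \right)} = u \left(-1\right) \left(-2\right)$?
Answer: $0$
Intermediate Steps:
$P{\left(K,u \right)} = 2 u$ ($P{\left(K,u \right)} = - u \left(-2\right) = 2 u$)
$w{\left(T,l \right)} = - \frac{1}{8}$ ($w{\left(T,l \right)} = 1 \frac{1}{-8} = 1 \left(- \frac{1}{8}\right) = - \frac{1}{8}$)
$S = 0$ ($S = 2 + \frac{3 \left(-5 + 3\right)}{3} = 2 + \frac{3 \left(-2\right)}{3} = 2 + \frac{1}{3} \left(-6\right) = 2 - 2 = 0$)
$p{\left(D \right)} = D$
$w{\left(P{\left(-1,0 \right)},8 \right)} p{\left(S \right)} = \left(- \frac{1}{8}\right) 0 = 0$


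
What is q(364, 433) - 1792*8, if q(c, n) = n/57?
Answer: -816719/57 ≈ -14328.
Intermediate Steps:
q(c, n) = n/57 (q(c, n) = n*(1/57) = n/57)
q(364, 433) - 1792*8 = (1/57)*433 - 1792*8 = 433/57 - 14336 = -816719/57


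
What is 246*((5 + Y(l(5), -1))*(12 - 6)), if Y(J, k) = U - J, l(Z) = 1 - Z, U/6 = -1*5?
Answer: -30996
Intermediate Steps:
U = -30 (U = 6*(-1*5) = 6*(-5) = -30)
Y(J, k) = -30 - J
246*((5 + Y(l(5), -1))*(12 - 6)) = 246*((5 + (-30 - (1 - 1*5)))*(12 - 6)) = 246*((5 + (-30 - (1 - 5)))*6) = 246*((5 + (-30 - 1*(-4)))*6) = 246*((5 + (-30 + 4))*6) = 246*((5 - 26)*6) = 246*(-21*6) = 246*(-126) = -30996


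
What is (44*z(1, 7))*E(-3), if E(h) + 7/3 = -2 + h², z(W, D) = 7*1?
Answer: 4312/3 ≈ 1437.3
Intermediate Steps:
z(W, D) = 7
E(h) = -13/3 + h² (E(h) = -7/3 + (-2 + h²) = -13/3 + h²)
(44*z(1, 7))*E(-3) = (44*7)*(-13/3 + (-3)²) = 308*(-13/3 + 9) = 308*(14/3) = 4312/3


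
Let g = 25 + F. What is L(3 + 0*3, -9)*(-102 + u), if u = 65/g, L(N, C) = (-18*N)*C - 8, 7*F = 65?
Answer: -1148395/24 ≈ -47850.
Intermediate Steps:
F = 65/7 (F = (1/7)*65 = 65/7 ≈ 9.2857)
L(N, C) = -8 - 18*C*N (L(N, C) = -18*C*N - 8 = -8 - 18*C*N)
g = 240/7 (g = 25 + 65/7 = 240/7 ≈ 34.286)
u = 91/48 (u = 65/(240/7) = 65*(7/240) = 91/48 ≈ 1.8958)
L(3 + 0*3, -9)*(-102 + u) = (-8 - 18*(-9)*(3 + 0*3))*(-102 + 91/48) = (-8 - 18*(-9)*(3 + 0))*(-4805/48) = (-8 - 18*(-9)*3)*(-4805/48) = (-8 + 486)*(-4805/48) = 478*(-4805/48) = -1148395/24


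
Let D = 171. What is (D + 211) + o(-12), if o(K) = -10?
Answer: 372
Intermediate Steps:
(D + 211) + o(-12) = (171 + 211) - 10 = 382 - 10 = 372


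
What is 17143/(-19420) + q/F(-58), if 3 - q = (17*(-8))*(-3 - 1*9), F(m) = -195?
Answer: 1886153/252460 ≈ 7.4711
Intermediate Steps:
q = -1629 (q = 3 - 17*(-8)*(-3 - 1*9) = 3 - (-136)*(-3 - 9) = 3 - (-136)*(-12) = 3 - 1*1632 = 3 - 1632 = -1629)
17143/(-19420) + q/F(-58) = 17143/(-19420) - 1629/(-195) = 17143*(-1/19420) - 1629*(-1/195) = -17143/19420 + 543/65 = 1886153/252460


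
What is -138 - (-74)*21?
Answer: 1416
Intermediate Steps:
-138 - (-74)*21 = -138 - 37*(-42) = -138 + 1554 = 1416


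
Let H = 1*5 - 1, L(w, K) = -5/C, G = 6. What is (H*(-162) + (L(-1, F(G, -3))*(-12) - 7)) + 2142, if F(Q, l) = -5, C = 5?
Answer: 1499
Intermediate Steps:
L(w, K) = -1 (L(w, K) = -5/5 = -5*⅕ = -1)
H = 4 (H = 5 - 1 = 4)
(H*(-162) + (L(-1, F(G, -3))*(-12) - 7)) + 2142 = (4*(-162) + (-1*(-12) - 7)) + 2142 = (-648 + (12 - 7)) + 2142 = (-648 + 5) + 2142 = -643 + 2142 = 1499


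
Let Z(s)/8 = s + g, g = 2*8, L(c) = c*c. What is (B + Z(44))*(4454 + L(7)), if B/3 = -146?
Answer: 189126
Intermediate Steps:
L(c) = c²
g = 16
B = -438 (B = 3*(-146) = -438)
Z(s) = 128 + 8*s (Z(s) = 8*(s + 16) = 8*(16 + s) = 128 + 8*s)
(B + Z(44))*(4454 + L(7)) = (-438 + (128 + 8*44))*(4454 + 7²) = (-438 + (128 + 352))*(4454 + 49) = (-438 + 480)*4503 = 42*4503 = 189126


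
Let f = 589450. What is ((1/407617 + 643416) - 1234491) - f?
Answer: -481202058924/407617 ≈ -1.1805e+6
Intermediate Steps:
((1/407617 + 643416) - 1234491) - f = ((1/407617 + 643416) - 1234491) - 1*589450 = ((1/407617 + 643416) - 1234491) - 589450 = (262267299673/407617 - 1234491) - 589450 = -240932218274/407617 - 589450 = -481202058924/407617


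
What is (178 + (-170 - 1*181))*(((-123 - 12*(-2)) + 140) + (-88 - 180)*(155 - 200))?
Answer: -2093473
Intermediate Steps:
(178 + (-170 - 1*181))*(((-123 - 12*(-2)) + 140) + (-88 - 180)*(155 - 200)) = (178 + (-170 - 181))*(((-123 + 24) + 140) - 268*(-45)) = (178 - 351)*((-99 + 140) + 12060) = -173*(41 + 12060) = -173*12101 = -2093473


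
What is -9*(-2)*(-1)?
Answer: -18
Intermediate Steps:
-9*(-2)*(-1) = 18*(-1) = -18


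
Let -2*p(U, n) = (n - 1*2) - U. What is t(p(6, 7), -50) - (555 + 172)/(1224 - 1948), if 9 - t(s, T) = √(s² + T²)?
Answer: 7243/724 - √10001/2 ≈ -39.998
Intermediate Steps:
p(U, n) = 1 + U/2 - n/2 (p(U, n) = -((n - 1*2) - U)/2 = -((n - 2) - U)/2 = -((-2 + n) - U)/2 = -(-2 + n - U)/2 = 1 + U/2 - n/2)
t(s, T) = 9 - √(T² + s²) (t(s, T) = 9 - √(s² + T²) = 9 - √(T² + s²))
t(p(6, 7), -50) - (555 + 172)/(1224 - 1948) = (9 - √((-50)² + (1 + (½)*6 - ½*7)²)) - (555 + 172)/(1224 - 1948) = (9 - √(2500 + (1 + 3 - 7/2)²)) - 727/(-724) = (9 - √(2500 + (½)²)) - 727*(-1)/724 = (9 - √(2500 + ¼)) - 1*(-727/724) = (9 - √(10001/4)) + 727/724 = (9 - √10001/2) + 727/724 = 7243/724 - √10001/2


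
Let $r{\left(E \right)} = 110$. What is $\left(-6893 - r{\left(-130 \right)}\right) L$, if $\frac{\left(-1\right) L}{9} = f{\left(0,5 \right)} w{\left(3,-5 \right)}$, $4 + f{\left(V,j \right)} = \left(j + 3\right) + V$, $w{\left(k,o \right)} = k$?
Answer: $756324$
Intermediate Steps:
$f{\left(V,j \right)} = -1 + V + j$ ($f{\left(V,j \right)} = -4 + \left(\left(j + 3\right) + V\right) = -4 + \left(\left(3 + j\right) + V\right) = -4 + \left(3 + V + j\right) = -1 + V + j$)
$L = -108$ ($L = - 9 \left(-1 + 0 + 5\right) 3 = - 9 \cdot 4 \cdot 3 = \left(-9\right) 12 = -108$)
$\left(-6893 - r{\left(-130 \right)}\right) L = \left(-6893 - 110\right) \left(-108\right) = \left(-7003\right) \left(-108\right) = 756324$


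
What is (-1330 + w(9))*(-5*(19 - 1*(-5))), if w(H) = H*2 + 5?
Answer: 156840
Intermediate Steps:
w(H) = 5 + 2*H (w(H) = 2*H + 5 = 5 + 2*H)
(-1330 + w(9))*(-5*(19 - 1*(-5))) = (-1330 + (5 + 2*9))*(-5*(19 - 1*(-5))) = (-1330 + (5 + 18))*(-5*(19 + 5)) = (-1330 + 23)*(-5*24) = -1307*(-120) = 156840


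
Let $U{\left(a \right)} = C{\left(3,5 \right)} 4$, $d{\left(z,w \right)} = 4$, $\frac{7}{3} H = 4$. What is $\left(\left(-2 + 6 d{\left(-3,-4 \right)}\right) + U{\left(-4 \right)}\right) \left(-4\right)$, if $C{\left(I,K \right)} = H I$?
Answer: $- \frac{1192}{7} \approx -170.29$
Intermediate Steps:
$H = \frac{12}{7}$ ($H = \frac{3}{7} \cdot 4 = \frac{12}{7} \approx 1.7143$)
$C{\left(I,K \right)} = \frac{12 I}{7}$
$U{\left(a \right)} = \frac{144}{7}$ ($U{\left(a \right)} = \frac{12}{7} \cdot 3 \cdot 4 = \frac{36}{7} \cdot 4 = \frac{144}{7}$)
$\left(\left(-2 + 6 d{\left(-3,-4 \right)}\right) + U{\left(-4 \right)}\right) \left(-4\right) = \left(\left(-2 + 6 \cdot 4\right) + \frac{144}{7}\right) \left(-4\right) = \left(\left(-2 + 24\right) + \frac{144}{7}\right) \left(-4\right) = \left(22 + \frac{144}{7}\right) \left(-4\right) = \frac{298}{7} \left(-4\right) = - \frac{1192}{7}$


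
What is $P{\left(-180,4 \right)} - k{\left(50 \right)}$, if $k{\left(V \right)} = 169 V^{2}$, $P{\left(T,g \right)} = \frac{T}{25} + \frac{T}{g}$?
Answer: $- \frac{2112761}{5} \approx -4.2255 \cdot 10^{5}$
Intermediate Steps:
$P{\left(T,g \right)} = \frac{T}{25} + \frac{T}{g}$ ($P{\left(T,g \right)} = T \frac{1}{25} + \frac{T}{g} = \frac{T}{25} + \frac{T}{g}$)
$P{\left(-180,4 \right)} - k{\left(50 \right)} = \left(\frac{1}{25} \left(-180\right) - \frac{180}{4}\right) - 169 \cdot 50^{2} = \left(- \frac{36}{5} - 45\right) - 169 \cdot 2500 = \left(- \frac{36}{5} - 45\right) - 422500 = - \frac{261}{5} - 422500 = - \frac{2112761}{5}$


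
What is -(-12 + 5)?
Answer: 7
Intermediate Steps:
-(-12 + 5) = -1*(-7) = 7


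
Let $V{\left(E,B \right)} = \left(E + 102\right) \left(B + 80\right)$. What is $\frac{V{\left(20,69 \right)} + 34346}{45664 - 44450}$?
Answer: $\frac{26262}{607} \approx 43.265$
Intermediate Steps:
$V{\left(E,B \right)} = \left(80 + B\right) \left(102 + E\right)$ ($V{\left(E,B \right)} = \left(102 + E\right) \left(80 + B\right) = \left(80 + B\right) \left(102 + E\right)$)
$\frac{V{\left(20,69 \right)} + 34346}{45664 - 44450} = \frac{\left(8160 + 80 \cdot 20 + 102 \cdot 69 + 69 \cdot 20\right) + 34346}{45664 - 44450} = \frac{\left(8160 + 1600 + 7038 + 1380\right) + 34346}{1214} = \left(18178 + 34346\right) \frac{1}{1214} = 52524 \cdot \frac{1}{1214} = \frac{26262}{607}$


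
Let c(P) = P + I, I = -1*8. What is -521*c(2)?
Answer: 3126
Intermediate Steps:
I = -8
c(P) = -8 + P (c(P) = P - 8 = -8 + P)
-521*c(2) = -521*(-8 + 2) = -521*(-6) = 3126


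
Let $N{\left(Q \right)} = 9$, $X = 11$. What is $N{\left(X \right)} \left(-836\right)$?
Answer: $-7524$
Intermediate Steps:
$N{\left(X \right)} \left(-836\right) = 9 \left(-836\right) = -7524$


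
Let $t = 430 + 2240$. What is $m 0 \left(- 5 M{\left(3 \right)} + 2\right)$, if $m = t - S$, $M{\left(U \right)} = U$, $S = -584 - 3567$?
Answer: $0$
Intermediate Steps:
$S = -4151$ ($S = -584 - 3567 = -4151$)
$t = 2670$
$m = 6821$ ($m = 2670 - -4151 = 2670 + 4151 = 6821$)
$m 0 \left(- 5 M{\left(3 \right)} + 2\right) = 6821 \cdot 0 \left(\left(-5\right) 3 + 2\right) = 6821 \cdot 0 \left(-15 + 2\right) = 6821 \cdot 0 \left(-13\right) = 6821 \cdot 0 = 0$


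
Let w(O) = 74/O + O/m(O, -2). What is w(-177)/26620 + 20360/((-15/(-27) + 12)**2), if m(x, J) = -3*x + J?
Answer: 822109530063665/6365373212748 ≈ 129.15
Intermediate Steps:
m(x, J) = J - 3*x
w(O) = 74/O + O/(-2 - 3*O)
w(-177)/26620 + 20360/((-15/(-27) + 12)**2) = ((148 - 1*(-177)**2 + 222*(-177))/((-177)*(2 + 3*(-177))))/26620 + 20360/((-15/(-27) + 12)**2) = -(148 - 1*31329 - 39294)/(177*(2 - 531))*(1/26620) + 20360/((-15*(-1/27) + 12)**2) = -1/177*(148 - 31329 - 39294)/(-529)*(1/26620) + 20360/((5/9 + 12)**2) = -1/177*(-1/529)*(-70475)*(1/26620) + 20360/((113/9)**2) = -70475/93633*1/26620 + 20360/(12769/81) = -14095/498502092 + 20360*(81/12769) = -14095/498502092 + 1649160/12769 = 822109530063665/6365373212748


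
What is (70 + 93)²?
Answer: 26569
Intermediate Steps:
(70 + 93)² = 163² = 26569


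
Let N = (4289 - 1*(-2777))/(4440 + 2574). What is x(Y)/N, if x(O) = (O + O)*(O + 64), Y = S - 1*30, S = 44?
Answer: 7659288/3533 ≈ 2167.9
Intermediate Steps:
Y = 14 (Y = 44 - 1*30 = 44 - 30 = 14)
x(O) = 2*O*(64 + O) (x(O) = (2*O)*(64 + O) = 2*O*(64 + O))
N = 3533/3507 (N = (4289 + 2777)/7014 = 7066*(1/7014) = 3533/3507 ≈ 1.0074)
x(Y)/N = (2*14*(64 + 14))/(3533/3507) = (2*14*78)*(3507/3533) = 2184*(3507/3533) = 7659288/3533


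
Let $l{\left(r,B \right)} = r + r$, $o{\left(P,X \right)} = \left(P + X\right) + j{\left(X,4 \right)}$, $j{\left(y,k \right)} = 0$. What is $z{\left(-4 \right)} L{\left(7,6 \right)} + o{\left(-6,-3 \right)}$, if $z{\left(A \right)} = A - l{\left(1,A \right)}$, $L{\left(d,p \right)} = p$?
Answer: $-45$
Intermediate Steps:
$o{\left(P,X \right)} = P + X$ ($o{\left(P,X \right)} = \left(P + X\right) + 0 = P + X$)
$l{\left(r,B \right)} = 2 r$
$z{\left(A \right)} = -2 + A$ ($z{\left(A \right)} = A - 2 \cdot 1 = A - 2 = -2 + A$)
$z{\left(-4 \right)} L{\left(7,6 \right)} + o{\left(-6,-3 \right)} = \left(-2 - 4\right) 6 - 9 = \left(-6\right) 6 - 9 = -36 - 9 = -45$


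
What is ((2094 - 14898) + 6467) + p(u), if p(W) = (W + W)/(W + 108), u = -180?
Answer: -6332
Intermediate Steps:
p(W) = 2*W/(108 + W) (p(W) = (2*W)/(108 + W) = 2*W/(108 + W))
((2094 - 14898) + 6467) + p(u) = ((2094 - 14898) + 6467) + 2*(-180)/(108 - 180) = (-12804 + 6467) + 2*(-180)/(-72) = -6337 + 2*(-180)*(-1/72) = -6337 + 5 = -6332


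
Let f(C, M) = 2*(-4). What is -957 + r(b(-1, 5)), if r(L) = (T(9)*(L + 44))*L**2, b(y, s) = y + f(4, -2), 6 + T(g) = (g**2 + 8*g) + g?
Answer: 441303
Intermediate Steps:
T(g) = -6 + g**2 + 9*g (T(g) = -6 + ((g**2 + 8*g) + g) = -6 + (g**2 + 9*g) = -6 + g**2 + 9*g)
f(C, M) = -8
b(y, s) = -8 + y (b(y, s) = y - 8 = -8 + y)
r(L) = L**2*(6864 + 156*L) (r(L) = ((-6 + 9**2 + 9*9)*(L + 44))*L**2 = ((-6 + 81 + 81)*(44 + L))*L**2 = (156*(44 + L))*L**2 = (6864 + 156*L)*L**2 = L**2*(6864 + 156*L))
-957 + r(b(-1, 5)) = -957 + 156*(-8 - 1)**2*(44 + (-8 - 1)) = -957 + 156*(-9)**2*(44 - 9) = -957 + 156*81*35 = -957 + 442260 = 441303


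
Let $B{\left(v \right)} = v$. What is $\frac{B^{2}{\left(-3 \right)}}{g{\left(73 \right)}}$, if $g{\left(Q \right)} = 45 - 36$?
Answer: $1$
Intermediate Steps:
$g{\left(Q \right)} = 9$
$\frac{B^{2}{\left(-3 \right)}}{g{\left(73 \right)}} = \frac{\left(-3\right)^{2}}{9} = 9 \cdot \frac{1}{9} = 1$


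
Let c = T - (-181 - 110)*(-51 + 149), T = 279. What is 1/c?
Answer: 1/28797 ≈ 3.4726e-5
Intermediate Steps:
c = 28797 (c = 279 - (-181 - 110)*(-51 + 149) = 279 - (-291)*98 = 279 - 1*(-28518) = 279 + 28518 = 28797)
1/c = 1/28797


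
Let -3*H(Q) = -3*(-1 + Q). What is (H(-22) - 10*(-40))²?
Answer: 142129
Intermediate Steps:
H(Q) = -1 + Q (H(Q) = -(-1)*(-1 + Q) = -(3 - 3*Q)/3 = -1 + Q)
(H(-22) - 10*(-40))² = ((-1 - 22) - 10*(-40))² = (-23 + 400)² = 377² = 142129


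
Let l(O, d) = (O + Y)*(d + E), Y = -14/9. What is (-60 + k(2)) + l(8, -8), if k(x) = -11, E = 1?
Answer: -1045/9 ≈ -116.11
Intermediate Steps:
Y = -14/9 (Y = -14*⅑ = -14/9 ≈ -1.5556)
l(O, d) = (1 + d)*(-14/9 + O) (l(O, d) = (O - 14/9)*(d + 1) = (-14/9 + O)*(1 + d) = (1 + d)*(-14/9 + O))
(-60 + k(2)) + l(8, -8) = (-60 - 11) + (-14/9 + 8 - 14/9*(-8) + 8*(-8)) = -71 + (-14/9 + 8 + 112/9 - 64) = -71 - 406/9 = -1045/9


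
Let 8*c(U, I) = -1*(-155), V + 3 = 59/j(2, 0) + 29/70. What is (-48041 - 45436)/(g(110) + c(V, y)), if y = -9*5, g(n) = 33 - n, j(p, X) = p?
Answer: 747816/461 ≈ 1622.2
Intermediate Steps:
V = 942/35 (V = -3 + (59/2 + 29/70) = -3 + 1047/35 = 942/35 ≈ 26.914)
y = -45
c(U, I) = 155/8 (c(U, I) = (-1*(-155))/8 = (⅛)*155 = 155/8)
(-48041 - 45436)/(g(110) + c(V, y)) = (-48041 - 45436)/((33 - 1*110) + 155/8) = -93477/((33 - 110) + 155/8) = -93477/(-77 + 155/8) = -93477/(-461/8) = -93477*(-8/461) = 747816/461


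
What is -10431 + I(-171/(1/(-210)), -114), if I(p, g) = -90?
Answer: -10521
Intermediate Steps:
-10431 + I(-171/(1/(-210)), -114) = -10431 - 90 = -10521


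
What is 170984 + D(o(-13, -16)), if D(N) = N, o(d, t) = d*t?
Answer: 171192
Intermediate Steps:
170984 + D(o(-13, -16)) = 170984 - 13*(-16) = 170984 + 208 = 171192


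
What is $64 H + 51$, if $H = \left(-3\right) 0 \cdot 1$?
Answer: $51$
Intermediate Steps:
$H = 0$ ($H = 0 \cdot 1 = 0$)
$64 H + 51 = 64 \cdot 0 + 51 = 0 + 51 = 51$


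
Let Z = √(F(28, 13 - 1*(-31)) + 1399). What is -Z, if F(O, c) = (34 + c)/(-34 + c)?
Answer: -√35170/5 ≈ -37.507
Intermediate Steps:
F(O, c) = (34 + c)/(-34 + c)
Z = √35170/5 (Z = √((34 + (13 - 1*(-31)))/(-34 + (13 - 1*(-31))) + 1399) = √((34 + (13 + 31))/(-34 + (13 + 31)) + 1399) = √((34 + 44)/(-34 + 44) + 1399) = √(78/10 + 1399) = √((⅒)*78 + 1399) = √(39/5 + 1399) = √(7034/5) = √35170/5 ≈ 37.507)
-Z = -√35170/5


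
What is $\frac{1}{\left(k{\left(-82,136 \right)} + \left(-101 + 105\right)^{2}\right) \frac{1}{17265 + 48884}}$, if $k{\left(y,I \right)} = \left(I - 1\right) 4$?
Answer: $\frac{66149}{556} \approx 118.97$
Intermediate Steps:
$k{\left(y,I \right)} = -4 + 4 I$ ($k{\left(y,I \right)} = \left(-1 + I\right) 4 = -4 + 4 I$)
$\frac{1}{\left(k{\left(-82,136 \right)} + \left(-101 + 105\right)^{2}\right) \frac{1}{17265 + 48884}} = \frac{1}{\left(\left(-4 + 4 \cdot 136\right) + \left(-101 + 105\right)^{2}\right) \frac{1}{17265 + 48884}} = \frac{1}{\left(\left(-4 + 544\right) + 4^{2}\right) \frac{1}{66149}} = \frac{1}{\left(540 + 16\right) \frac{1}{66149}} = \frac{1}{556 \cdot \frac{1}{66149}} = \frac{1}{\frac{556}{66149}} = \frac{66149}{556}$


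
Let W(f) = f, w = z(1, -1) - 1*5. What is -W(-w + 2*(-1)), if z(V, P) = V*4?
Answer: 1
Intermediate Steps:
z(V, P) = 4*V
w = -1 (w = 4*1 - 1*5 = 4 - 5 = -1)
-W(-w + 2*(-1)) = -(-1*(-1) + 2*(-1)) = -(1 - 2) = -1*(-1) = 1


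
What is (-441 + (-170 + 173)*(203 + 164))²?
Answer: 435600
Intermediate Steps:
(-441 + (-170 + 173)*(203 + 164))² = (-441 + 3*367)² = (-441 + 1101)² = 660² = 435600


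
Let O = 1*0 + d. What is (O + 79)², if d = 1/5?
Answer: 156816/25 ≈ 6272.6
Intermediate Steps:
d = ⅕ ≈ 0.20000
O = ⅕ (O = 1*0 + ⅕ = 0 + ⅕ = ⅕ ≈ 0.20000)
(O + 79)² = (⅕ + 79)² = (396/5)² = 156816/25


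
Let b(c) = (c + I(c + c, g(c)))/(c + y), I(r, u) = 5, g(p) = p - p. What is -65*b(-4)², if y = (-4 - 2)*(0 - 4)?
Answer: -13/80 ≈ -0.16250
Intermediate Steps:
y = 24 (y = -6*(-4) = 24)
g(p) = 0
b(c) = (5 + c)/(24 + c) (b(c) = (c + 5)/(c + 24) = (5 + c)/(24 + c))
-65*b(-4)² = -65*(5 - 4)²/(24 - 4)² = -65*(1/20)² = -65*1/400 = -13/80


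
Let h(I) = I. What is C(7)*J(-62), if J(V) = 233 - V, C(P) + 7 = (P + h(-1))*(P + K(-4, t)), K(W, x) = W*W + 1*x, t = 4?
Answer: 45725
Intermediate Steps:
K(W, x) = x + W**2 (K(W, x) = W**2 + x = x + W**2)
C(P) = -7 + (-1 + P)*(20 + P) (C(P) = -7 + (P - 1)*(P + (4 + (-4)**2)) = -7 + (-1 + P)*(P + (4 + 16)) = -7 + (-1 + P)*(P + 20) = -7 + (-1 + P)*(20 + P))
C(7)*J(-62) = (-27 + 7**2 + 19*7)*(233 - 1*(-62)) = (-27 + 49 + 133)*(233 + 62) = 155*295 = 45725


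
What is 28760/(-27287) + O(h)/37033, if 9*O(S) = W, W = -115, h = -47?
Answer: -9588759725/9094675239 ≈ -1.0543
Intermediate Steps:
O(S) = -115/9 (O(S) = (⅑)*(-115) = -115/9)
28760/(-27287) + O(h)/37033 = 28760/(-27287) - 115/9/37033 = 28760*(-1/27287) - 115/9*1/37033 = -28760/27287 - 115/333297 = -9588759725/9094675239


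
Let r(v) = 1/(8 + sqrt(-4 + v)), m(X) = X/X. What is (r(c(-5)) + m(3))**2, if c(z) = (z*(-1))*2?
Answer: (9 + sqrt(6))**2/(8 + sqrt(6))**2 ≈ 1.2006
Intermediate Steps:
m(X) = 1
c(z) = -2*z (c(z) = -z*2 = -2*z)
(r(c(-5)) + m(3))**2 = (1/(8 + sqrt(-4 - 2*(-5))) + 1)**2 = (1/(8 + sqrt(-4 + 10)) + 1)**2 = (1/(8 + sqrt(6)) + 1)**2 = (1 + 1/(8 + sqrt(6)))**2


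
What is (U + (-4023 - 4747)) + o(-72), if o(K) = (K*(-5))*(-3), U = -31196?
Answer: -41046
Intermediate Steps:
o(K) = 15*K (o(K) = -5*K*(-3) = 15*K)
(U + (-4023 - 4747)) + o(-72) = (-31196 + (-4023 - 4747)) + 15*(-72) = (-31196 - 8770) - 1080 = -39966 - 1080 = -41046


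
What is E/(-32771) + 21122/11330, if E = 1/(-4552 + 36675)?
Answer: 11117594613648/5963561548945 ≈ 1.8643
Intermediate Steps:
E = 1/32123 ≈ 3.1130e-5
E/(-32771) + 21122/11330 = (1/32123)/(-32771) + 21122/11330 = (1/32123)*(-1/32771) + 21122*(1/11330) = -1/1052702833 + 10561/5665 = 11117594613648/5963561548945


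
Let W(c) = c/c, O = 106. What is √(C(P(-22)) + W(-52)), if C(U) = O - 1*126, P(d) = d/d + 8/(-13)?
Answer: I*√19 ≈ 4.3589*I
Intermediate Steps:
P(d) = 5/13 (P(d) = 1 + 8*(-1/13) = 1 - 8/13 = 5/13)
W(c) = 1
C(U) = -20 (C(U) = 106 - 1*126 = 106 - 126 = -20)
√(C(P(-22)) + W(-52)) = √(-20 + 1) = √(-19) = I*√19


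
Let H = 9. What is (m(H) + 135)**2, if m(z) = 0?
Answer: 18225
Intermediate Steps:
(m(H) + 135)**2 = (0 + 135)**2 = 135**2 = 18225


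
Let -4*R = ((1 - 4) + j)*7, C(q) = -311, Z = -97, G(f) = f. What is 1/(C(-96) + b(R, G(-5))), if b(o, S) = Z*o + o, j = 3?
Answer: -1/311 ≈ -0.0032154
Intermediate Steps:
R = 0 (R = -((1 - 4) + 3)*7/4 = -(-3 + 3)*7/4 = -0*7 = -1/4*0 = 0)
b(o, S) = -96*o (b(o, S) = -97*o + o = -96*o)
1/(C(-96) + b(R, G(-5))) = 1/(-311 - 96*0) = 1/(-311 + 0) = 1/(-311) = -1/311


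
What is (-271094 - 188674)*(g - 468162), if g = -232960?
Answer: 322353459696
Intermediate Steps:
(-271094 - 188674)*(g - 468162) = (-271094 - 188674)*(-232960 - 468162) = -459768*(-701122) = 322353459696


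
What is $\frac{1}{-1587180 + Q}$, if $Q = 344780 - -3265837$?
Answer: $\frac{1}{2023437} \approx 4.9421 \cdot 10^{-7}$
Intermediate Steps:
$Q = 3610617$ ($Q = 344780 + 3265837 = 3610617$)
$\frac{1}{-1587180 + Q} = \frac{1}{-1587180 + 3610617} = \frac{1}{2023437}$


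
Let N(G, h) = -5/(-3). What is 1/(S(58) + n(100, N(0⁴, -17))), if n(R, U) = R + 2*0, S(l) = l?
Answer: 1/158 ≈ 0.0063291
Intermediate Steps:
N(G, h) = 5/3 (N(G, h) = -5*(-⅓) = 5/3)
n(R, U) = R (n(R, U) = R + 0 = R)
1/(S(58) + n(100, N(0⁴, -17))) = 1/(58 + 100) = 1/158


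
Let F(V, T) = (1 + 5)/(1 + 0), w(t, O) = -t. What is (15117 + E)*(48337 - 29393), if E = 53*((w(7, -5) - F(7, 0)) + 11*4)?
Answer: 317501440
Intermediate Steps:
F(V, T) = 6 (F(V, T) = 6/1 = 6*1 = 6)
E = 1643 (E = 53*((-1*7 - 1*6) + 11*4) = 53*((-7 - 6) + 44) = 53*(-13 + 44) = 53*31 = 1643)
(15117 + E)*(48337 - 29393) = (15117 + 1643)*(48337 - 29393) = 16760*18944 = 317501440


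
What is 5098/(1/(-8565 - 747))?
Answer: -47472576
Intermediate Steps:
5098/(1/(-8565 - 747)) = 5098/(1/(-9312)) = 5098/(-1/9312) = 5098*(-9312) = -47472576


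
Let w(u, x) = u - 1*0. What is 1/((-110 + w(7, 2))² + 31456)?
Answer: 1/42065 ≈ 2.3773e-5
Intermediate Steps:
w(u, x) = u (w(u, x) = u + 0 = u)
1/((-110 + w(7, 2))² + 31456) = 1/((-110 + 7)² + 31456) = 1/((-103)² + 31456) = 1/(10609 + 31456) = 1/42065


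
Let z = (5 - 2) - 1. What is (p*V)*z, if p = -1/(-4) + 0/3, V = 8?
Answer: 4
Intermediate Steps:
z = 2 (z = 3 - 1 = 2)
p = ¼ (p = -1*(-¼) + 0*(⅓) = ¼ + 0 = ¼ ≈ 0.25000)
(p*V)*z = ((¼)*8)*2 = 2*2 = 4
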